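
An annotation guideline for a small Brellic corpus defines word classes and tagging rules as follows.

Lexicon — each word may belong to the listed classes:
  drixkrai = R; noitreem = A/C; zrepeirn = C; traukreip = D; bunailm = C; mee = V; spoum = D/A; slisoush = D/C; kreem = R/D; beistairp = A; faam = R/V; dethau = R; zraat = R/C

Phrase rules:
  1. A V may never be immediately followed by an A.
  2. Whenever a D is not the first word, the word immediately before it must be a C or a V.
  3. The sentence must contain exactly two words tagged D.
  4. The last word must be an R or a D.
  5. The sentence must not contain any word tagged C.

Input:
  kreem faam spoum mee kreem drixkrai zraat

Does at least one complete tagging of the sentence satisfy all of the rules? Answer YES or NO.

YES

Candidates per position — 1:kreem {R,D}; 2:faam {R,V}; 3:spoum {D,A}; 4:mee {V}; 5:kreem {R,D}; 6:drixkrai {R}; 7:zraat {R,C}.
One satisfying assignment: R V D V D R R.
Checking: rule 1 satisfied; rule 2 satisfied; rule 3 satisfied; rule 4 satisfied; rule 5 satisfied.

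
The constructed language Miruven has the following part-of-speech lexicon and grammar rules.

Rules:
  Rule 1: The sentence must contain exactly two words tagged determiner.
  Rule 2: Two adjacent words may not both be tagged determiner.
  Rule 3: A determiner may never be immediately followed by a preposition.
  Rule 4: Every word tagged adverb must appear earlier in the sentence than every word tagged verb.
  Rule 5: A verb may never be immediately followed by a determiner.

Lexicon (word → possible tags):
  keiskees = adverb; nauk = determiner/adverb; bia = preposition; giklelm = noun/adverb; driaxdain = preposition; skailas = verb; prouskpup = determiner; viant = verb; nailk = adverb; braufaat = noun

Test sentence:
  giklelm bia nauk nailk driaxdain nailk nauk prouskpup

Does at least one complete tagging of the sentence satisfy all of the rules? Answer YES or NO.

YES

Candidates per position — 1:giklelm {noun,adverb}; 2:bia {preposition}; 3:nauk {determiner,adverb}; 4:nailk {adverb}; 5:driaxdain {preposition}; 6:nailk {adverb}; 7:nauk {determiner,adverb}; 8:prouskpup {determiner}.
One satisfying assignment: adverb preposition determiner adverb preposition adverb adverb determiner.
Verifying each rule — rule 1 satisfied; rule 2 satisfied; rule 3 satisfied; rule 4 satisfied; rule 5 satisfied.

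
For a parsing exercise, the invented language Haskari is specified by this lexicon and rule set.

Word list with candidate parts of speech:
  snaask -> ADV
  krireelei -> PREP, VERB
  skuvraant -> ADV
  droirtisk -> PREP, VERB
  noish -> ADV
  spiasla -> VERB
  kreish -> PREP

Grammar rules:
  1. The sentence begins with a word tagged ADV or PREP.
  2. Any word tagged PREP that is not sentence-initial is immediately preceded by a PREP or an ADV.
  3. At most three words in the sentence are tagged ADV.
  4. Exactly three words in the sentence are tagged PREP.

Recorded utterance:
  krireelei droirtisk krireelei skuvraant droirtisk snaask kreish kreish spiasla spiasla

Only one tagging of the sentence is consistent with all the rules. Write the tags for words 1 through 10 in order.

Candidates per position — 1:krireelei {PREP,VERB}; 2:droirtisk {PREP,VERB}; 3:krireelei {PREP,VERB}; 4:skuvraant {ADV}; 5:droirtisk {PREP,VERB}; 6:snaask {ADV}; 7:kreish {PREP}; 8:kreish {PREP}; 9:spiasla {VERB}; 10:spiasla {VERB}.
If word 1 were VERB, no tagging could satisfy rule 1; so word 1 is PREP.
If word 2 were PREP, no tagging could satisfy rule 4; so word 2 is VERB.
If word 3 were PREP, no tagging could satisfy rule 2; so word 3 is VERB.
If word 5 were PREP, no tagging could satisfy rule 4; so word 5 is VERB.
The only consistent sequence is: PREP VERB VERB ADV VERB ADV PREP PREP VERB VERB.
Verifying each rule — rule 1 satisfied; rule 2 satisfied; rule 3 satisfied; rule 4 satisfied.

PREP VERB VERB ADV VERB ADV PREP PREP VERB VERB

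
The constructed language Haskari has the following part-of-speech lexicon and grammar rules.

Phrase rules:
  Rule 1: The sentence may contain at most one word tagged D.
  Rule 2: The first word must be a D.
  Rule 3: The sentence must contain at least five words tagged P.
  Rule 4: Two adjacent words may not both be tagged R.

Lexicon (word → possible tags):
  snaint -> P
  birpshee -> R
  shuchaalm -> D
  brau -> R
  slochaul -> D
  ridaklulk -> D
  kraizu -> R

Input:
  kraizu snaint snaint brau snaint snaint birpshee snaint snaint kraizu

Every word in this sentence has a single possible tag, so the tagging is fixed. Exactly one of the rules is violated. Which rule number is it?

2

Fixed tagging: R P P R P P R P P R.
Checking each rule: R1 pass, R2 fail, R3 pass, R4 pass.
Only rule 2 fails.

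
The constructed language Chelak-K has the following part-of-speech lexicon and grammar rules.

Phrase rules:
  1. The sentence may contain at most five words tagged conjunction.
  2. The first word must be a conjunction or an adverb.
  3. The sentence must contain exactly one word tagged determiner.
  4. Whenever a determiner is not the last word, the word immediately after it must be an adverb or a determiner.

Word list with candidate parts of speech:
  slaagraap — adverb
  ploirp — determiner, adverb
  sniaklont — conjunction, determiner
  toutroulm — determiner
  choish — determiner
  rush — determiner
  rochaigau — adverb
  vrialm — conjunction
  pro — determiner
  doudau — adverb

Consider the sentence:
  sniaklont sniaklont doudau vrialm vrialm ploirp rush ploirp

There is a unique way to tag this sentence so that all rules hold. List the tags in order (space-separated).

conjunction conjunction adverb conjunction conjunction adverb determiner adverb

Candidates per position — 1:sniaklont {conjunction,determiner}; 2:sniaklont {conjunction,determiner}; 3:doudau {adverb}; 4:vrialm {conjunction}; 5:vrialm {conjunction}; 6:ploirp {determiner,adverb}; 7:rush {determiner}; 8:ploirp {determiner,adverb}.
Word 1 cannot be determiner — rule 2 would then fail for every completion. It is conjunction.
Word 2 cannot be determiner — rule 3 would then fail for every completion. It is conjunction.
Word 6 cannot be determiner — rule 3 would then fail for every completion. It is adverb.
Word 8 cannot be determiner — rule 3 would then fail for every completion. It is adverb.
That leaves exactly one tagging: conjunction conjunction adverb conjunction conjunction adverb determiner adverb.
Check: rule 1 ok; rule 2 ok; rule 3 ok; rule 4 ok.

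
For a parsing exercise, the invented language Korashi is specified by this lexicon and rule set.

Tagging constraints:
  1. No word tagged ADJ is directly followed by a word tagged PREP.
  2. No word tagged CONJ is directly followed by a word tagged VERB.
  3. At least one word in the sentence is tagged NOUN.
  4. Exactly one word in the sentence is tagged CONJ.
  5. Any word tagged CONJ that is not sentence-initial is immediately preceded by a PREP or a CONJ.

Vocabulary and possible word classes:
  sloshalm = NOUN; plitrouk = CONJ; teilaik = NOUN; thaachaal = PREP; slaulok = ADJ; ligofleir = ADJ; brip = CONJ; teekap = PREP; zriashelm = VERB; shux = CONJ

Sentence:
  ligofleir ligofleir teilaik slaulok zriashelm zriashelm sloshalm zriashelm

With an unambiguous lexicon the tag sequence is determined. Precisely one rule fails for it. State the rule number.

4

Fixed tagging: ADJ ADJ NOUN ADJ VERB VERB NOUN VERB.
Applying the rules: R1 ok, R2 ok, R3 ok, R4 fails, R5 ok.
Only rule 4 fails.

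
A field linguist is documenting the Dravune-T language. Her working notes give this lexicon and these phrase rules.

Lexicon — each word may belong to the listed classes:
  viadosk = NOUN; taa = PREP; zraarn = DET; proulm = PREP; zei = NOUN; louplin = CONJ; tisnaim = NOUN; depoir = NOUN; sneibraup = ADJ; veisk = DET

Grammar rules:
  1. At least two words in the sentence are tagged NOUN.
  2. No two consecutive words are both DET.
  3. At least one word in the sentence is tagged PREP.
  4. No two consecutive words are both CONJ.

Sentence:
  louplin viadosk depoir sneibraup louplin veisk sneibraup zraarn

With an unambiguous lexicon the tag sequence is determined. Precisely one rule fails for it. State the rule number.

Fixed tagging: CONJ NOUN NOUN ADJ CONJ DET ADJ DET.
Checking each rule: R1 pass, R2 pass, R3 fail, R4 pass.
Only rule 3 fails.

3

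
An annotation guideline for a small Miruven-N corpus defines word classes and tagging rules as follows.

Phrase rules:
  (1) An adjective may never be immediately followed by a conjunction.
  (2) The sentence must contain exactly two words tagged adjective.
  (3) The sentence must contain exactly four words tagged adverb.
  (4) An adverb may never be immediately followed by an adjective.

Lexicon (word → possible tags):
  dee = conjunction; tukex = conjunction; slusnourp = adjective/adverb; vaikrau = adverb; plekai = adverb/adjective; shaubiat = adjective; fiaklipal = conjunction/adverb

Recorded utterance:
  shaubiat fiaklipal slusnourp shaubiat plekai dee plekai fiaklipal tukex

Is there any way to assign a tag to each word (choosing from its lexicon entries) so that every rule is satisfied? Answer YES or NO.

NO

Candidates per position — 1:shaubiat {adjective}; 2:fiaklipal {conjunction,adverb}; 3:slusnourp {adjective,adverb}; 4:shaubiat {adjective}; 5:plekai {adverb,adjective}; 6:dee {conjunction}; 7:plekai {adverb,adjective}; 8:fiaklipal {conjunction,adverb}; 9:tukex {conjunction}.
Every candidate sequence violates at least one rule; no consistent tagging exists.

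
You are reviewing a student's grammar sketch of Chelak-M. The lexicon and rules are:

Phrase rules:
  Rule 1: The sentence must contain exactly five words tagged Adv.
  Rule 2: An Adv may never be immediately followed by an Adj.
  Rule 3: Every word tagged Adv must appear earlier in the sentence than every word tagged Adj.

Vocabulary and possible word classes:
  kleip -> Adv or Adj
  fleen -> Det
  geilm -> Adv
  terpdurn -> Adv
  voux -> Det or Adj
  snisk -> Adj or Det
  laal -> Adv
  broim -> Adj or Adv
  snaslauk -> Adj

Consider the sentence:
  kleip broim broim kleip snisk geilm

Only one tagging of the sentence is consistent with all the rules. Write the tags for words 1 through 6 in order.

Adv Adv Adv Adv Det Adv

Candidates per position — 1:kleip {Adv,Adj}; 2:broim {Adj,Adv}; 3:broim {Adj,Adv}; 4:kleip {Adv,Adj}; 5:snisk {Adj,Det}; 6:geilm {Adv}.
Position 1: Adj is ruled out by rule 1; that leaves Adv.
Position 2: Adj is ruled out by rule 1; that leaves Adv.
Position 3: Adj is ruled out by rule 1; that leaves Adv.
Position 4: Adj is ruled out by rule 1; that leaves Adv.
Position 5: Adj is ruled out by rule 2; that leaves Det.
The only consistent sequence is: Adv Adv Adv Adv Det Adv.
Rule-by-rule: rule 1 ✓; rule 2 ✓; rule 3 ✓.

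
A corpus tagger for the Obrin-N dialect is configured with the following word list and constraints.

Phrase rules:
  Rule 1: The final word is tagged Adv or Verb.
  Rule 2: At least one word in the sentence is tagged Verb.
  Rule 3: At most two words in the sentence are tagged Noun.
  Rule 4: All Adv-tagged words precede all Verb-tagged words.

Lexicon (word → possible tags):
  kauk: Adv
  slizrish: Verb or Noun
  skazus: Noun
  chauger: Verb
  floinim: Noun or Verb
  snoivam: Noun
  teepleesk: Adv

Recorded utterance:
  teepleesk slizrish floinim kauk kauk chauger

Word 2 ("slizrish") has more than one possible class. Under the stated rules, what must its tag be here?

Candidates per position — 1:teepleesk {Adv}; 2:slizrish {Verb,Noun}; 3:floinim {Noun,Verb}; 4:kauk {Adv}; 5:kauk {Adv}; 6:chauger {Verb}.
Position 2: tagging it Verb would leave rule 4 unsatisfiable, so it must be Noun.
Position 3: tagging it Verb would leave rule 4 unsatisfiable, so it must be Noun.
That leaves exactly one tagging: Adv Noun Noun Adv Adv Verb.
Check: rule 1 satisfied; rule 2 satisfied; rule 3 satisfied; rule 4 satisfied.

Noun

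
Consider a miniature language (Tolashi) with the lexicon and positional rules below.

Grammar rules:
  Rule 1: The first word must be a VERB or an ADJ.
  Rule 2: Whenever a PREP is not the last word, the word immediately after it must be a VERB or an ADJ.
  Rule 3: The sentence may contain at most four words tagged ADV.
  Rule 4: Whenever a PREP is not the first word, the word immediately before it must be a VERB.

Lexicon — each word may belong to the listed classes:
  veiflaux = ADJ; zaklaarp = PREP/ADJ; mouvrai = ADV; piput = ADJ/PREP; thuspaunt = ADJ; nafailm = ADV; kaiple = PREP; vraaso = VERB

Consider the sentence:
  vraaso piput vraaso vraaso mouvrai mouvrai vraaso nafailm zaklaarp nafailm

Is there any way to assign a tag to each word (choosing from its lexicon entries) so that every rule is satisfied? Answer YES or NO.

YES

Candidates per position — 1:vraaso {VERB}; 2:piput {ADJ,PREP}; 3:vraaso {VERB}; 4:vraaso {VERB}; 5:mouvrai {ADV}; 6:mouvrai {ADV}; 7:vraaso {VERB}; 8:nafailm {ADV}; 9:zaklaarp {PREP,ADJ}; 10:nafailm {ADV}.
One satisfying assignment: VERB PREP VERB VERB ADV ADV VERB ADV ADJ ADV.
Verifying each rule — rule 1 ✓; rule 2 ✓; rule 3 ✓; rule 4 ✓.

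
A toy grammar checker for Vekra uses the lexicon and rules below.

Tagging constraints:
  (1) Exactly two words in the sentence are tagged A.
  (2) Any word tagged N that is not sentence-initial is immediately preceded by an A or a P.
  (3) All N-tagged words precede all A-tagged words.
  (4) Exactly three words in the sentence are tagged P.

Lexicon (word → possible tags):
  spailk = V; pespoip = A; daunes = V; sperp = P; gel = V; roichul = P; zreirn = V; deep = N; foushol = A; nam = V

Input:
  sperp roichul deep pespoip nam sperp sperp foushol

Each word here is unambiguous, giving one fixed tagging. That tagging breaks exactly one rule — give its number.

4

Fixed tagging: P P N A V P P A.
Checking each rule: R1 ok, R2 ok, R3 ok, R4 fails.
Only rule 4 fails.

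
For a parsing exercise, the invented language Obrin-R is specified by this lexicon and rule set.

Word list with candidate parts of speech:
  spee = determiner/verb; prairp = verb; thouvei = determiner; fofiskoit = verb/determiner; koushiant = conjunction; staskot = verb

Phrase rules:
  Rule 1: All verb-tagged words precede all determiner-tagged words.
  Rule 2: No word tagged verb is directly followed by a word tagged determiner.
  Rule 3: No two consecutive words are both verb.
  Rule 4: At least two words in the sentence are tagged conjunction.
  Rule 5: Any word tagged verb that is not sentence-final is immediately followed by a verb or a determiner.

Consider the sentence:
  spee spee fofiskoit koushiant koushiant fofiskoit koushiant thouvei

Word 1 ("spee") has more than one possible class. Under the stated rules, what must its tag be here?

Candidates per position — 1:spee {determiner,verb}; 2:spee {determiner,verb}; 3:fofiskoit {verb,determiner}; 4:koushiant {conjunction}; 5:koushiant {conjunction}; 6:fofiskoit {verb,determiner}; 7:koushiant {conjunction}; 8:thouvei {determiner}.
Word 3 cannot be verb — rule 5 would then fail for every completion. It is determiner.
Word 6 cannot be verb — rule 1 would then fail for every completion. It is determiner.
Word 1 cannot be verb — rule 2 would then fail for every completion. It is determiner.
Word 2 cannot be verb — rule 1 would then fail for every completion. It is determiner.
The only consistent sequence is: determiner determiner determiner conjunction conjunction determiner conjunction determiner.
Verifying each rule — rule 1 ok; rule 2 ok; rule 3 ok; rule 4 ok; rule 5 ok.

determiner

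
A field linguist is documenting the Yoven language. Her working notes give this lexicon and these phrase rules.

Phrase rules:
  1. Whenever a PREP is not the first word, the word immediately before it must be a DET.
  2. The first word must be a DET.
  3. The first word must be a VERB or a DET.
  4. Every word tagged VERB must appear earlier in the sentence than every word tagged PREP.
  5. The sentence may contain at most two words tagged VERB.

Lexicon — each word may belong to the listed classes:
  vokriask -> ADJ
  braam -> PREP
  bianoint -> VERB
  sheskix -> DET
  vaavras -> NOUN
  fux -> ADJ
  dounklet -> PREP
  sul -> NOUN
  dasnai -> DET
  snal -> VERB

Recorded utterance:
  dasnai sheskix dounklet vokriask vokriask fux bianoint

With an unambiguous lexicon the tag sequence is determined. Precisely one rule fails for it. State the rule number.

Fixed tagging: DET DET PREP ADJ ADJ ADJ VERB.
Rule check: R1 holds, R2 holds, R3 holds, R4 violated, R5 holds.
Only rule 4 fails.

4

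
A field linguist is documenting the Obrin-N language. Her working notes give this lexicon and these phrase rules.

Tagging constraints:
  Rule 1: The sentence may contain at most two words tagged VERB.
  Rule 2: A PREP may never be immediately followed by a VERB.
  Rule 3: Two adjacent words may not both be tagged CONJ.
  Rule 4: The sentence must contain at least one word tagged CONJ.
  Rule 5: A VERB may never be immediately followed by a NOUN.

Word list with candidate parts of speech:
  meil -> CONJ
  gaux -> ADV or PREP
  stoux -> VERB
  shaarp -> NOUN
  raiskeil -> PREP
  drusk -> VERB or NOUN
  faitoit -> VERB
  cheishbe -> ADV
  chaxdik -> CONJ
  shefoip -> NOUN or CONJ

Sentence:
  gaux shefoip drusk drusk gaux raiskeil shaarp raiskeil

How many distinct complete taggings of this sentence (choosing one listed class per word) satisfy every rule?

12

Candidates per position — 1:gaux {ADV,PREP}; 2:shefoip {NOUN,CONJ}; 3:drusk {VERB,NOUN}; 4:drusk {VERB,NOUN}; 5:gaux {ADV,PREP}; 6:raiskeil {PREP}; 7:shaarp {NOUN}; 8:raiskeil {PREP}.
There are 32 candidate sequences in total.
Checking each against the rules leaves 12 sequences.
Count = 12.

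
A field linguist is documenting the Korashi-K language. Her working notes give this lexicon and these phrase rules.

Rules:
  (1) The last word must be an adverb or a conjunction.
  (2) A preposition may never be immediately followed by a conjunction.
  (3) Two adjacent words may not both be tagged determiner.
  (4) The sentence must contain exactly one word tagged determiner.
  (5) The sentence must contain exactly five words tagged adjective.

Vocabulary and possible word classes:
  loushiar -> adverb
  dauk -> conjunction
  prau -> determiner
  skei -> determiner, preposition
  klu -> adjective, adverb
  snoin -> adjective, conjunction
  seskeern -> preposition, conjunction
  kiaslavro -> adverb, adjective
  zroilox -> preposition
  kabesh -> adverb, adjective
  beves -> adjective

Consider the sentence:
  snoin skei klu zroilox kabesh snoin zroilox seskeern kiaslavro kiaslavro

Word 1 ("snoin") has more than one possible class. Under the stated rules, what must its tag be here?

Candidates per position — 1:snoin {adjective,conjunction}; 2:skei {determiner,preposition}; 3:klu {adjective,adverb}; 4:zroilox {preposition}; 5:kabesh {adverb,adjective}; 6:snoin {adjective,conjunction}; 7:zroilox {preposition}; 8:seskeern {preposition,conjunction}; 9:kiaslavro {adverb,adjective}; 10:kiaslavro {adverb,adjective}.
Word 2 cannot be preposition — rule 4 would then fail for every completion. It is determiner.
Word 8 cannot be conjunction — rule 2 would then fail for every completion. It is preposition.
Word 10 cannot be adjective — rule 1 would then fail for every completion. It is adverb.
Word 1 cannot be conjunction — rule 5 would then fail for every completion. It is adjective.
Word 3 cannot be adverb — rule 5 would then fail for every completion. It is adjective.
Word 5 cannot be adverb — rule 5 would then fail for every completion. It is adjective.
Word 6 cannot be conjunction — rule 5 would then fail for every completion. It is adjective.
Word 9 cannot be adverb — rule 5 would then fail for every completion. It is adjective.
So the tagging must be: adjective determiner adjective preposition adjective adjective preposition preposition adjective adverb.
Verifying each rule — rule 1 holds; rule 2 holds; rule 3 holds; rule 4 holds; rule 5 holds.

adjective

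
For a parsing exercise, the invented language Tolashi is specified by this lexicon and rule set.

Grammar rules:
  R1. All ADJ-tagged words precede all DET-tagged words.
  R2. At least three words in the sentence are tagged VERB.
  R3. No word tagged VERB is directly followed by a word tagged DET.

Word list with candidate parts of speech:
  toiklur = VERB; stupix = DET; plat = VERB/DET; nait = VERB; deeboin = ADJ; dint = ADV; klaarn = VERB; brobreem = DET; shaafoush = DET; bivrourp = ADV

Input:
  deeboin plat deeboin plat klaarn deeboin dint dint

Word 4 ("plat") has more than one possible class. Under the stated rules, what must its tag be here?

Candidates per position — 1:deeboin {ADJ}; 2:plat {VERB,DET}; 3:deeboin {ADJ}; 4:plat {VERB,DET}; 5:klaarn {VERB}; 6:deeboin {ADJ}; 7:dint {ADV}; 8:dint {ADV}.
Position 2: DET is ruled out by rule 1; that leaves VERB.
Position 4: DET is ruled out by rule 1; that leaves VERB.
The only consistent sequence is: ADJ VERB ADJ VERB VERB ADJ ADV ADV.
Checking: rule 1 ✓; rule 2 ✓; rule 3 ✓.

VERB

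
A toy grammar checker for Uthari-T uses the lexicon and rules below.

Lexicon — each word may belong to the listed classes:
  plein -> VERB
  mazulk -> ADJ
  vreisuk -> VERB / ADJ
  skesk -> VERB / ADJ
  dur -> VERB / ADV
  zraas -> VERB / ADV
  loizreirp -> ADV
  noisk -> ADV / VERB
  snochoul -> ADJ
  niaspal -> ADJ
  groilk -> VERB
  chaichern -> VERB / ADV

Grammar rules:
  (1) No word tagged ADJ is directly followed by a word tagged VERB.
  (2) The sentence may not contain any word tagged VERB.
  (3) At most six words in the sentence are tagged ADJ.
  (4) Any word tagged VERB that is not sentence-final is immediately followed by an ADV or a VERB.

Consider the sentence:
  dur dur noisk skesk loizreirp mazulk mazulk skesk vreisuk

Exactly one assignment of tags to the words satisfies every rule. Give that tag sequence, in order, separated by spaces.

ADV ADV ADV ADJ ADV ADJ ADJ ADJ ADJ

Candidates per position — 1:dur {VERB,ADV}; 2:dur {VERB,ADV}; 3:noisk {ADV,VERB}; 4:skesk {VERB,ADJ}; 5:loizreirp {ADV}; 6:mazulk {ADJ}; 7:mazulk {ADJ}; 8:skesk {VERB,ADJ}; 9:vreisuk {VERB,ADJ}.
At position 1, choosing VERB makes rule 2 impossible to satisfy; hence ADV.
At position 2, choosing VERB makes rule 2 impossible to satisfy; hence ADV.
At position 3, choosing VERB makes rule 2 impossible to satisfy; hence ADV.
At position 4, choosing VERB makes rule 2 impossible to satisfy; hence ADJ.
At position 8, choosing VERB makes rule 1 impossible to satisfy; hence ADJ.
At position 9, choosing VERB makes rule 1 impossible to satisfy; hence ADJ.
That leaves exactly one tagging: ADV ADV ADV ADJ ADV ADJ ADJ ADJ ADJ.
Check: rule 1 ok; rule 2 ok; rule 3 ok; rule 4 ok.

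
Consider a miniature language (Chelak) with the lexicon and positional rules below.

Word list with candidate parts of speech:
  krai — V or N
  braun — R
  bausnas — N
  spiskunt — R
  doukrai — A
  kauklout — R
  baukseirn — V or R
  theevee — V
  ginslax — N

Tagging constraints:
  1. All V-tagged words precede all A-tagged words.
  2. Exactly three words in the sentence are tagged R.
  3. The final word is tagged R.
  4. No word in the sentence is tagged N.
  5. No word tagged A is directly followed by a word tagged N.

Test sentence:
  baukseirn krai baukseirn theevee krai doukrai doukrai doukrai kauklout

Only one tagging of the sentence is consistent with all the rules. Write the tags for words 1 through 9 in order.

R V R V V A A A R

Candidates per position — 1:baukseirn {V,R}; 2:krai {V,N}; 3:baukseirn {V,R}; 4:theevee {V}; 5:krai {V,N}; 6:doukrai {A}; 7:doukrai {A}; 8:doukrai {A}; 9:kauklout {R}.
Position 1: tagging it V would leave rule 2 unsatisfiable, so it must be R.
Position 2: tagging it N would leave rule 4 unsatisfiable, so it must be V.
Position 3: tagging it V would leave rule 2 unsatisfiable, so it must be R.
Position 5: tagging it N would leave rule 4 unsatisfiable, so it must be V.
The only consistent sequence is: R V R V V A A A R.
Rule-by-rule: rule 1 ✓; rule 2 ✓; rule 3 ✓; rule 4 ✓; rule 5 ✓.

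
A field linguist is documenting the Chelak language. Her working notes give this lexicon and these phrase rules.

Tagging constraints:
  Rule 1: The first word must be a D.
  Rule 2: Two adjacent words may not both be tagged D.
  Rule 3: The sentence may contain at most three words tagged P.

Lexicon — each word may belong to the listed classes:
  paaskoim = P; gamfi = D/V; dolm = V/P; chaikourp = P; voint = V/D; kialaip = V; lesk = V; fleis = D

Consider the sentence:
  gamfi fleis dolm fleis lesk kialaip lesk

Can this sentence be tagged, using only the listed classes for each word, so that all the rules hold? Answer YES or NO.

Candidates per position — 1:gamfi {D,V}; 2:fleis {D}; 3:dolm {V,P}; 4:fleis {D}; 5:lesk {V}; 6:kialaip {V}; 7:lesk {V}.
Every candidate sequence violates at least one rule; no consistent tagging exists.

NO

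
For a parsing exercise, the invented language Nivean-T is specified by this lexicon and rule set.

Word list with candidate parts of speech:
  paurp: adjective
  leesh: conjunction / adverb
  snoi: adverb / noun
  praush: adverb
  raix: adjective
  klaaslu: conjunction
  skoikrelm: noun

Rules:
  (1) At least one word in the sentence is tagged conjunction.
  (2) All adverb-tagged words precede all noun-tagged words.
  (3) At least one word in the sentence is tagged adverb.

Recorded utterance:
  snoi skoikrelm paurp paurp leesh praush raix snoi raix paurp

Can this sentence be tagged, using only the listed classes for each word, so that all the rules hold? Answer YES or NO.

NO

Candidates per position — 1:snoi {adverb,noun}; 2:skoikrelm {noun}; 3:paurp {adjective}; 4:paurp {adjective}; 5:leesh {conjunction,adverb}; 6:praush {adverb}; 7:raix {adjective}; 8:snoi {adverb,noun}; 9:raix {adjective}; 10:paurp {adjective}.
Rule 2 cannot be satisfied by any choice of tags from the lexicon.
So there is no consistent tagging.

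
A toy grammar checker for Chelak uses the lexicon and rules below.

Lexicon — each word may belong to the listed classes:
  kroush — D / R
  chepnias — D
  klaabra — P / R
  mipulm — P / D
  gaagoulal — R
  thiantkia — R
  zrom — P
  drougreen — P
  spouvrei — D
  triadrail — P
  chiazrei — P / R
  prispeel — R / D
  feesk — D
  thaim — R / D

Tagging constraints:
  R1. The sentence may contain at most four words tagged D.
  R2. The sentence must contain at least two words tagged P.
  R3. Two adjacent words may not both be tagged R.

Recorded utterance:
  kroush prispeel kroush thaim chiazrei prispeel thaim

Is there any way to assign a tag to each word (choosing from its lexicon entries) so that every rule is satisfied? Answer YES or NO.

Candidates per position — 1:kroush {D,R}; 2:prispeel {R,D}; 3:kroush {D,R}; 4:thaim {R,D}; 5:chiazrei {P,R}; 6:prispeel {R,D}; 7:thaim {R,D}.
Rule 2 cannot be satisfied by any choice of tags from the lexicon.
So there is no consistent tagging.

NO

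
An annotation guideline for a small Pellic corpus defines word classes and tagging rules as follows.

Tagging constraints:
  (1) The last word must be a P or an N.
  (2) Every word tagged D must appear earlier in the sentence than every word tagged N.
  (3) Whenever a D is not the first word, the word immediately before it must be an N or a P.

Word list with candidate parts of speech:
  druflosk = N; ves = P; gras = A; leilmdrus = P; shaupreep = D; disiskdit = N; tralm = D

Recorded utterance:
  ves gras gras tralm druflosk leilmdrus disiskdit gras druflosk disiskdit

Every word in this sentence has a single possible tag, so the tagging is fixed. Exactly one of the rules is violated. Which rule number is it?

3

Fixed tagging: P A A D N P N A N N.
Checking each rule: R1 ✓, R2 ✓, R3 ✗.
Only rule 3 fails.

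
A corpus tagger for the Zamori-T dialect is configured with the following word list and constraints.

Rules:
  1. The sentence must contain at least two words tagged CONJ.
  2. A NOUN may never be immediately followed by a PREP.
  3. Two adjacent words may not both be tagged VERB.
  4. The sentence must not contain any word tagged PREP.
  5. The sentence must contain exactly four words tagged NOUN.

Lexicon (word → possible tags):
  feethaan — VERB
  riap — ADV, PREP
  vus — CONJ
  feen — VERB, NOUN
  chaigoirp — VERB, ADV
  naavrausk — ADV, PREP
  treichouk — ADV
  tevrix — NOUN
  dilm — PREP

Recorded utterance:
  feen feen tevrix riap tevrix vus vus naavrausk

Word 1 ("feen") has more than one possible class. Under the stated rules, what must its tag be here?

Candidates per position — 1:feen {VERB,NOUN}; 2:feen {VERB,NOUN}; 3:tevrix {NOUN}; 4:riap {ADV,PREP}; 5:tevrix {NOUN}; 6:vus {CONJ}; 7:vus {CONJ}; 8:naavrausk {ADV,PREP}.
Position 1: VERB is ruled out by rule 5; that leaves NOUN.
Position 2: VERB is ruled out by rule 5; that leaves NOUN.
Position 4: PREP is ruled out by rule 2; that leaves ADV.
Position 8: PREP is ruled out by rule 4; that leaves ADV.
So the tagging must be: NOUN NOUN NOUN ADV NOUN CONJ CONJ ADV.
Rule-by-rule: rule 1 ✓; rule 2 ✓; rule 3 ✓; rule 4 ✓; rule 5 ✓.

NOUN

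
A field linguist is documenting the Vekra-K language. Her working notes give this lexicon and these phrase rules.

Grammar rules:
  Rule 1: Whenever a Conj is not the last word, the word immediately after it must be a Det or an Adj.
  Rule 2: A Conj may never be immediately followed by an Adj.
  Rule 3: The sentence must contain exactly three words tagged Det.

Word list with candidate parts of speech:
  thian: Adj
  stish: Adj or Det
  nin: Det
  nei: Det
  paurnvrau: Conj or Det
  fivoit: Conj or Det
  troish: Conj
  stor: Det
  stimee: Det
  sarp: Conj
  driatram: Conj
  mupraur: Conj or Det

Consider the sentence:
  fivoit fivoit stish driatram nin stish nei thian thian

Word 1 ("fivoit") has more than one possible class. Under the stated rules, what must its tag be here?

Conj

Candidates per position — 1:fivoit {Conj,Det}; 2:fivoit {Conj,Det}; 3:stish {Adj,Det}; 4:driatram {Conj}; 5:nin {Det}; 6:stish {Adj,Det}; 7:nei {Det}; 8:thian {Adj}; 9:thian {Adj}.
Position 1: the remaining choice is settled jointly with positions 2, 3, 6 — only Conj at position 1 is part of a tagging that satisfies every rule.
So the tagging must be: Conj Det Adj Conj Det Adj Det Adj Adj.
Verifying each rule — rule 1 satisfied; rule 2 satisfied; rule 3 satisfied.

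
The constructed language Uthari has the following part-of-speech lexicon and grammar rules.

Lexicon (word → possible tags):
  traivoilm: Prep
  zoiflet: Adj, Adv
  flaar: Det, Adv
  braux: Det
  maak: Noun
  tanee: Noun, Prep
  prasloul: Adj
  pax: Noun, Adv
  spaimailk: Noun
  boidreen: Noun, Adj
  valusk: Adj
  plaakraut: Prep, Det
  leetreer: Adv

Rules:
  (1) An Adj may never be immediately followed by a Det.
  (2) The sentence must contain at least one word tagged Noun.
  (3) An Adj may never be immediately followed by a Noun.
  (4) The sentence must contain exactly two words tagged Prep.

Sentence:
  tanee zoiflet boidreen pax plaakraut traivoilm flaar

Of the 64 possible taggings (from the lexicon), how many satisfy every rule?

12

Candidates per position — 1:tanee {Noun,Prep}; 2:zoiflet {Adj,Adv}; 3:boidreen {Noun,Adj}; 4:pax {Noun,Adv}; 5:plaakraut {Prep,Det}; 6:traivoilm {Prep}; 7:flaar {Det,Adv}.
There are 64 candidate sequences in total.
Checking each against the rules leaves 12 sequences.
Count = 12.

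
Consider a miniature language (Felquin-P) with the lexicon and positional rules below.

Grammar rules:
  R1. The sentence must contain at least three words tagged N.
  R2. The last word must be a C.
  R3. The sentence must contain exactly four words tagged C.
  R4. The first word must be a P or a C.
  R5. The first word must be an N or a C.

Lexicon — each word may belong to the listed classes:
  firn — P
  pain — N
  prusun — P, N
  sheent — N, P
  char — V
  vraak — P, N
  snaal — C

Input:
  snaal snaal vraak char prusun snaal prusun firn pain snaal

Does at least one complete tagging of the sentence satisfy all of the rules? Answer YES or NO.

YES

Candidates per position — 1:snaal {C}; 2:snaal {C}; 3:vraak {P,N}; 4:char {V}; 5:prusun {P,N}; 6:snaal {C}; 7:prusun {P,N}; 8:firn {P}; 9:pain {N}; 10:snaal {C}.
One satisfying assignment: C C P V N C N P N C.
Rule-by-rule: rule 1 holds; rule 2 holds; rule 3 holds; rule 4 holds; rule 5 holds.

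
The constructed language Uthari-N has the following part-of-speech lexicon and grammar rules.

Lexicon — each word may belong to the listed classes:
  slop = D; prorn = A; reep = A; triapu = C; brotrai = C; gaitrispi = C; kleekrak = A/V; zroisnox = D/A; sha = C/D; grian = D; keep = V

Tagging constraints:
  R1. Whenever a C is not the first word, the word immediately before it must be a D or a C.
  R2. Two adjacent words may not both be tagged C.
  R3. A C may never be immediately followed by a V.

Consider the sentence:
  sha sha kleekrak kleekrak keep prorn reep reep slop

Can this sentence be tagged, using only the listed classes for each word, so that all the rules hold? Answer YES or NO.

YES

Candidates per position — 1:sha {C,D}; 2:sha {C,D}; 3:kleekrak {A,V}; 4:kleekrak {A,V}; 5:keep {V}; 6:prorn {A}; 7:reep {A}; 8:reep {A}; 9:slop {D}.
One satisfying assignment: C D V V V A A A D.
Check: rule 1 ✓; rule 2 ✓; rule 3 ✓.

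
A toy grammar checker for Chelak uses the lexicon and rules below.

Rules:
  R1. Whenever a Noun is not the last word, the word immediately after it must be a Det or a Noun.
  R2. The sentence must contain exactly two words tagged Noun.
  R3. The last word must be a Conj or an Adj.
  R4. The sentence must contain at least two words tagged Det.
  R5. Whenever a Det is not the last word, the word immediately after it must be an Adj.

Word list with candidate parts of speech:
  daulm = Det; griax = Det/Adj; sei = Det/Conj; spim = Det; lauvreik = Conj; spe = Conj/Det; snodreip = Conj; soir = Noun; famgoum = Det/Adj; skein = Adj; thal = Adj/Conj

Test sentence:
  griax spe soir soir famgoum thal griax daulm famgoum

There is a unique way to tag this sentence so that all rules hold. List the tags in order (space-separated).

Candidates per position — 1:griax {Det,Adj}; 2:spe {Conj,Det}; 3:soir {Noun}; 4:soir {Noun}; 5:famgoum {Det,Adj}; 6:thal {Adj,Conj}; 7:griax {Det,Adj}; 8:daulm {Det}; 9:famgoum {Det,Adj}.
Position 1: tagging it Det would leave rule 5 unsatisfiable, so it must be Adj.
Position 2: tagging it Det would leave rule 5 unsatisfiable, so it must be Conj.
Position 5: tagging it Adj would leave rule 1 unsatisfiable, so it must be Det.
Position 6: tagging it Conj would leave rule 5 unsatisfiable, so it must be Adj.
Position 7: tagging it Det would leave rule 5 unsatisfiable, so it must be Adj.
Position 9: tagging it Det would leave rule 3 unsatisfiable, so it must be Adj.
The unique satisfying tagging is: Adj Conj Noun Noun Det Adj Adj Det Adj.
Rule-by-rule: rule 1 satisfied; rule 2 satisfied; rule 3 satisfied; rule 4 satisfied; rule 5 satisfied.

Adj Conj Noun Noun Det Adj Adj Det Adj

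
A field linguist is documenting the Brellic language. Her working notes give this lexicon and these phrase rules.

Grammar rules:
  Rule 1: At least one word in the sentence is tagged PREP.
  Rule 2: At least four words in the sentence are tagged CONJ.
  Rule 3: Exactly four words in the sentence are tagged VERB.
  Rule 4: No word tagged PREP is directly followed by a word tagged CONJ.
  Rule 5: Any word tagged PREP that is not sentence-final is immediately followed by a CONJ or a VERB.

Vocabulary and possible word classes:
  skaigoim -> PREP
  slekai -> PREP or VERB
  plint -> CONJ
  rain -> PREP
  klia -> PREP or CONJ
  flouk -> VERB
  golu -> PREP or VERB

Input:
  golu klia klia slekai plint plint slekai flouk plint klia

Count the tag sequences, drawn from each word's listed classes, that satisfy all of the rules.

3

Candidates per position — 1:golu {PREP,VERB}; 2:klia {PREP,CONJ}; 3:klia {PREP,CONJ}; 4:slekai {PREP,VERB}; 5:plint {CONJ}; 6:plint {CONJ}; 7:slekai {PREP,VERB}; 8:flouk {VERB}; 9:plint {CONJ}; 10:klia {PREP,CONJ}.
There are 64 candidate sequences in total.
The sequences that satisfy every rule: VERB CONJ PREP VERB CONJ CONJ VERB VERB CONJ PREP; VERB CONJ PREP VERB CONJ CONJ VERB VERB CONJ CONJ; VERB CONJ CONJ VERB CONJ CONJ VERB VERB CONJ PREP.
Count = 3.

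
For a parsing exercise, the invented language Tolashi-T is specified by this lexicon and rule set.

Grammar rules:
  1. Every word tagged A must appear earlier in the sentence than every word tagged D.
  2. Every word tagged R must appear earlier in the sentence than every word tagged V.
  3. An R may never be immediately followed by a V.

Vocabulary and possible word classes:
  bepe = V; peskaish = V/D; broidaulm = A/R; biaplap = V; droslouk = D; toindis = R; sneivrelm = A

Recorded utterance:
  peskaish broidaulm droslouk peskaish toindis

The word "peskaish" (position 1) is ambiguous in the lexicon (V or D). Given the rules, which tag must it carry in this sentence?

Candidates per position — 1:peskaish {V,D}; 2:broidaulm {A,R}; 3:droslouk {D}; 4:peskaish {V,D}; 5:toindis {R}.
Position 1: tagging it V would leave rule 2 unsatisfiable, so it must be D.
Position 2: tagging it A would leave rule 1 unsatisfiable, so it must be R.
Position 4: tagging it V would leave rule 2 unsatisfiable, so it must be D.
That leaves exactly one tagging: D R D D R.
Check: rule 1 satisfied; rule 2 satisfied; rule 3 satisfied.

D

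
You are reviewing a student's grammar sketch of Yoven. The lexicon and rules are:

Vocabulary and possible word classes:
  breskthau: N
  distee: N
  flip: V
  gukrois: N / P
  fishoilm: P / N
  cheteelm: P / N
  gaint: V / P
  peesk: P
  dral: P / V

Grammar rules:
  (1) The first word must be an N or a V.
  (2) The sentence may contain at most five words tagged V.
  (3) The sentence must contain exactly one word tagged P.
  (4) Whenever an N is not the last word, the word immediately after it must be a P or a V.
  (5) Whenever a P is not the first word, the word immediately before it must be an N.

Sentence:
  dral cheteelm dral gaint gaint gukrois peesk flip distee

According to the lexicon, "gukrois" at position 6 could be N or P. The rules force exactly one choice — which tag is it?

Candidates per position — 1:dral {P,V}; 2:cheteelm {P,N}; 3:dral {P,V}; 4:gaint {V,P}; 5:gaint {V,P}; 6:gukrois {N,P}; 7:peesk {P}; 8:flip {V}; 9:distee {N}.
Position 1: tagging it P would leave rule 1 unsatisfiable, so it must be V.
Position 2: tagging it P would leave rule 3 unsatisfiable, so it must be N.
Position 3: tagging it P would leave rule 3 unsatisfiable, so it must be V.
Position 4: tagging it P would leave rule 3 unsatisfiable, so it must be V.
Position 5: tagging it P would leave rule 3 unsatisfiable, so it must be V.
Position 6: tagging it P would leave rule 3 unsatisfiable, so it must be N.
The only consistent sequence is: V N V V V N P V N.
Checking: rule 1 holds; rule 2 holds; rule 3 holds; rule 4 holds; rule 5 holds.

N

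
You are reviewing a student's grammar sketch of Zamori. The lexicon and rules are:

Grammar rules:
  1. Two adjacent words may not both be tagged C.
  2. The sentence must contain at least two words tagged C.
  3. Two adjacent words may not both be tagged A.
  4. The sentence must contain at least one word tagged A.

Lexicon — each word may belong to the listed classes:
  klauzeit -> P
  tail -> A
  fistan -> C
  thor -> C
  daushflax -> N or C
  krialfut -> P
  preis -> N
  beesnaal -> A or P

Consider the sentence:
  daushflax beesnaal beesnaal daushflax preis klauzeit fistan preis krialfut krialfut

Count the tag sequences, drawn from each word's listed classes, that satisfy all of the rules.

Candidates per position — 1:daushflax {N,C}; 2:beesnaal {A,P}; 3:beesnaal {A,P}; 4:daushflax {N,C}; 5:preis {N}; 6:klauzeit {P}; 7:fistan {C}; 8:preis {N}; 9:krialfut {P}; 10:krialfut {P}.
There are 16 candidate sequences in total.
Checking each against the rules leaves 6 sequences.
Count = 6.

6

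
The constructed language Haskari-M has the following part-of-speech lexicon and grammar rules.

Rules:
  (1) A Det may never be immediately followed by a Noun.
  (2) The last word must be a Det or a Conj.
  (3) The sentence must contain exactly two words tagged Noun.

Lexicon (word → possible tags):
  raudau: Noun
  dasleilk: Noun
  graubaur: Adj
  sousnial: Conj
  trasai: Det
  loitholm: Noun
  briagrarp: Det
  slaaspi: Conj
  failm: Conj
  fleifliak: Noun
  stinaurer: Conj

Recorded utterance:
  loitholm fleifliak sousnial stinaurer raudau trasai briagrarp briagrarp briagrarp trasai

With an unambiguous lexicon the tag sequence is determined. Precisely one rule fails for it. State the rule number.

Fixed tagging: Noun Noun Conj Conj Noun Det Det Det Det Det.
Checking each rule: R1 holds, R2 holds, R3 violated.
Only rule 3 fails.

3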